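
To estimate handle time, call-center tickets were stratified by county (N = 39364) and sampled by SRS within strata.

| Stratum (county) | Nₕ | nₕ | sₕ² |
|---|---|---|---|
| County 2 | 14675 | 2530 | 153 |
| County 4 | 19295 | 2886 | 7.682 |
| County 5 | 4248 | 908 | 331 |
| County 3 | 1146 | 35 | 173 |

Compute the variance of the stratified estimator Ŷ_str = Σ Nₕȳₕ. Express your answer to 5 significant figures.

Var(Ŷ_str) = Σₕ Nₕ²(1 − fₕ)sₕ²/nₕ.
County 2: 14675²·(1 − 2530/14675)·153/2530 = 1.0778207 × 10^7.
County 4: 19295²·(1 − 2886/19295)·7.682/2886 = 842761.86.
County 5: 4248²·(1 − 908/4248)·331/908 = 5.1721739 × 10^6.
County 3: 1146²·(1 − 35/1146)·173/35 = 6.2932754 × 10^6.
Sum = 2.3086418 × 10^7.

2.3086 × 10^7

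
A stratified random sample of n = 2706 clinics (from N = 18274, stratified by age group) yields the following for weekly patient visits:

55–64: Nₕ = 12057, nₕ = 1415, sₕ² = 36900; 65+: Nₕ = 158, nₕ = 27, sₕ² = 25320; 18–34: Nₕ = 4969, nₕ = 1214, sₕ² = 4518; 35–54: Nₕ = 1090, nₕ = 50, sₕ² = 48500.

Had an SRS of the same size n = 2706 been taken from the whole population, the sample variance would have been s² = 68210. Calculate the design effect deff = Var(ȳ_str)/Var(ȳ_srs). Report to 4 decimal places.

0.6323

Var(ȳ_str) = Σ Wₕ²(1−fₕ)sₕ²/nₕ with Wₕ = Nₕ/18274:
  55–64: (12057/18274)²·(1−1415/12057)·36900/1415 = 10.019942
  65+: (158/18274)²·(1−27/158)·25320/27 = 0.058124747
  18–34: (4969/18274)²·(1−1214/4969)·4518/1214 = 0.20794057
  35–54: (1090/18274)²·(1−50/1090)·48500/50 = 3.2927922
  → Var(ȳ_str) = 13.5788.
Var(ȳ_srs) = (1 − 2706/18274)·68210/2706 = 21.474322.
deff = 13.5788 / 21.474322 = 0.6323.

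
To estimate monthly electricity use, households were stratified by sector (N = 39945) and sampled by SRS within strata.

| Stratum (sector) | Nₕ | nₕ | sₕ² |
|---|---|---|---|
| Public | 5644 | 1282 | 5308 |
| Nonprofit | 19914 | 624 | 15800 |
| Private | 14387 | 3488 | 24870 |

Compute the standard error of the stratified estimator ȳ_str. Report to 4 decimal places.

2.6193

Var(ȳ_str) = Σₕ Wₕ²(1 − fₕ)sₕ²/nₕ with Wₕ = Nₕ/N, N = 39945.
Public: Wₕ = 0.14129428; term = 0.14129428²·(1 − 0.22714387)·5308/1282 = 0.063883795.
Nonprofit: Wₕ = 0.49853549; term = 0.49853549²·(1 − 0.03133474)·15800/624 = 6.0959076.
Private: Wₕ = 0.36017023; term = 0.36017023²·(1 − 0.24244109)·24870/3488 = 0.70069877.
Sum = 6.8604902.
SE = √(6.8604902) = 2.6193.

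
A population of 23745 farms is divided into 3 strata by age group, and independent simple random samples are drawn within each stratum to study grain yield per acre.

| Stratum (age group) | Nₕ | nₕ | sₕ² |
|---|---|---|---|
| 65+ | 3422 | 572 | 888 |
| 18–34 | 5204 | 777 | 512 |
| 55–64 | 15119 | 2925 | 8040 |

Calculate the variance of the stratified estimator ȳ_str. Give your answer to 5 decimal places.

0.95256

Var(ȳ_str) = Σₕ Wₕ²(1 − fₕ)sₕ²/nₕ with Wₕ = Nₕ/N, N = 23745.
65+: Wₕ = 0.14411455; term = 0.14411455²·(1 − 0.16715371)·888/572 = 0.026853287.
18–34: Wₕ = 0.21916193; term = 0.21916193²·(1 − 0.14930822)·512/777 = 0.026924733.
55–64: Wₕ = 0.63672352; term = 0.63672352²·(1 − 0.19346518)·8040/2925 = 0.89878349.
Sum = 0.95256151.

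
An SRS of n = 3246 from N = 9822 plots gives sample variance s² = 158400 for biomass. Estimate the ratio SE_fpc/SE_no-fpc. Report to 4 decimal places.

0.8182

f = n/N = 3246/9822 = 0.33048259.
SE_no-fpc = √(s²/n) = 6.9855938; SE_fpc = √((1−f)s²/n) = 5.7158953.
Ratio = √(1−f) = 0.81824044.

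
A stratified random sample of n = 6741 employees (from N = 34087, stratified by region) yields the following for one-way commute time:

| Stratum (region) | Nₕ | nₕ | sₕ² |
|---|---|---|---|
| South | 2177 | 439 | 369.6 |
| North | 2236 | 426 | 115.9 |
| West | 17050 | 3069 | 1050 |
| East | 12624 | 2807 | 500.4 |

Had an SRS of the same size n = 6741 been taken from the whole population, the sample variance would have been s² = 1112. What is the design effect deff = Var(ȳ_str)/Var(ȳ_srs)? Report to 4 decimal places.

Var(ȳ_str) = Σ Wₕ²(1−fₕ)sₕ²/nₕ with Wₕ = Nₕ/34087:
  South: (2177/34087)²·(1−439/2177)·369.6/439 = 0.0027415621
  North: (2236/34087)²·(1−426/2236)·115.9/426 = 9.4764713 × 10^-4
  West: (17050/34087)²·(1−3069/17050)·1050/3069 = 0.07019036
  East: (12624/34087)²·(1−2807/12624)·500.4/2807 = 0.019013983
  → Var(ȳ_str) = 0.092893552.
Var(ȳ_srs) = (1 − 6741/34087)·1112/6741 = 0.13233828.
deff = 0.092893552 / 0.13233828 = 0.7019.

0.7019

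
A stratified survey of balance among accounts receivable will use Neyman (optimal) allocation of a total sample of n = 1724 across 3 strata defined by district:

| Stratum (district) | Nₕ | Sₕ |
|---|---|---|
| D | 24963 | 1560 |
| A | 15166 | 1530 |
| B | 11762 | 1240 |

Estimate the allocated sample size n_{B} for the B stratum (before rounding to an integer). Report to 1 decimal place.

Neyman allocation: nₕ = n·NₕSₕ / Σⱼ NⱼSⱼ.
Σ NⱼSⱼ = 24963·1560 + 15166·1530 + 11762·1240 = 7.673114 × 10^7.
n_{B} = 1724·11762·1240 / (7.673114 × 10^7) = 327.7.

327.7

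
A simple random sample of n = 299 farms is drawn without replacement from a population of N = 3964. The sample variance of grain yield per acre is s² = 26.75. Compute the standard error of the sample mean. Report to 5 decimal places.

Under SRS without replacement, Var(ȳ) = (1 − f)·s²/n with f = n/N = 299/3964 = 0.07542886.
Var(ȳ) = (1 − 0.07542886)·26.75/299 = 0.92457114·0.089464883 = 0.082716649.
SE(ȳ) = √(0.082716649) = 0.28761.

0.28761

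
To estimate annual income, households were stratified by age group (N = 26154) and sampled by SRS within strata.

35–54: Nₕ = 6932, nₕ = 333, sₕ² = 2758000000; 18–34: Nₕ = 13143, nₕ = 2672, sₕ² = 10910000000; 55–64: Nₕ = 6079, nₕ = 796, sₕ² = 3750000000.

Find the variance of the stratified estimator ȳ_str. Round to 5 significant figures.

1.5965 × 10^6

Var(ȳ_str) = Σₕ Wₕ²(1 − fₕ)sₕ²/nₕ with Wₕ = Nₕ/N, N = 26154.
35–54: Wₕ = 0.26504550; term = 0.26504550²·(1 − 0.04803808)·2758000000/333 = 553873.35.
18–34: Wₕ = 0.50252351; term = 0.50252351²·(1 − 0.20330214)·10910000000/2672 = 821475.71.
55–64: Wₕ = 0.23243099; term = 0.23243099²·(1 − 0.13094259)·3750000000/796 = 221184.51.
Sum = 1.5965336 × 10^6.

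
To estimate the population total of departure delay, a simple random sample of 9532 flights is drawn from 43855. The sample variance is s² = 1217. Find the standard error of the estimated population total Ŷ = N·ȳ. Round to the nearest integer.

13863

Var(Ŷ) = N²·Var(ȳ) = N²·(1 − n/N)·s²/n.
f = 9532/43855 = 0.21735264; Var(ȳ) = 0.78264736·1217/9532 = 0.099924658.
Var(Ŷ) = 43855² · 0.099924658 = 1.921812 × 10^8.
SE(Ŷ) = √(1.921812 × 10^8) = 13863.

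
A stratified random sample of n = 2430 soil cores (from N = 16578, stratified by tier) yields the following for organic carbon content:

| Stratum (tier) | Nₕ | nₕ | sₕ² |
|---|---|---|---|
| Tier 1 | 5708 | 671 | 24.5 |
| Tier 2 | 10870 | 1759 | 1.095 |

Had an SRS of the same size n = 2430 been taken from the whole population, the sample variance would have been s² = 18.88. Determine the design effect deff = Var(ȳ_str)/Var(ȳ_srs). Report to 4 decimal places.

Var(ȳ_str) = Σ Wₕ²(1−fₕ)sₕ²/nₕ with Wₕ = Nₕ/16578:
  Tier 1: (5708/16578)²·(1−671/5708)·24.5/671 = 0.0038197524
  Tier 2: (10870/16578)²·(1−1759/10870)·1.095/1759 = 2.2432599 × 10^-4
  → Var(ȳ_str) = 0.0040440784.
Var(ȳ_srs) = (1 − 2430/16578)·18.88/2430 = 0.0066306886.
deff = 0.0040440784 / 0.0066306886 = 0.6099.

0.6099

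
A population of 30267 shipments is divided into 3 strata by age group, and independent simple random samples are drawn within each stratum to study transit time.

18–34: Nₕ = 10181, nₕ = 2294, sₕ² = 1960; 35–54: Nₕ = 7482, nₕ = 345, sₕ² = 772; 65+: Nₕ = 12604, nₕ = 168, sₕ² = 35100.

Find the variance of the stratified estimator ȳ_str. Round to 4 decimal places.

35.9530

Var(ȳ_str) = Σₕ Wₕ²(1 − fₕ)sₕ²/nₕ with Wₕ = Nₕ/N, N = 30267.
18–34: Wₕ = 0.33637295; term = 0.33637295²·(1 − 0.22532168)·1960/2294 = 0.074890406.
35–54: Wₕ = 0.24719992; term = 0.24719992²·(1 − 0.04611067)·772/345 = 0.13043461.
65+: Wₕ = 0.41642713; term = 0.41642713²·(1 − 0.01332910)·35100/168 = 35.747707.
Sum = 35.953032.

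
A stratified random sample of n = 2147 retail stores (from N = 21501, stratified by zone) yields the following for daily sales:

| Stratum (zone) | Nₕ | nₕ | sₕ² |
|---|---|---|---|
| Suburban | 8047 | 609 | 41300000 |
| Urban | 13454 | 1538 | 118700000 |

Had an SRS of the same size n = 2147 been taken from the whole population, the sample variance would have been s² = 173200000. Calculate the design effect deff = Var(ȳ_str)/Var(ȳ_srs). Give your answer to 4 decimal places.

0.4895

Var(ȳ_str) = Σ Wₕ²(1−fₕ)sₕ²/nₕ with Wₕ = Nₕ/21501:
  Suburban: (8047/21501)²·(1−609/8047)·41300000/609 = 8780.2244
  Urban: (13454/21501)²·(1−1538/13454)·118700000/1538 = 26764.491
  → Var(ȳ_str) = 35544.715.
Var(ȳ_srs) = (1 − 2147/21501)·173200000/2147 = 72615.264.
deff = 35544.715 / 72615.264 = 0.4895.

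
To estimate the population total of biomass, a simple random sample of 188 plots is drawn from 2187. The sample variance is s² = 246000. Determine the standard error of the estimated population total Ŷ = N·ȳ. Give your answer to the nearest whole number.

Var(Ŷ) = N²·Var(ȳ) = N²·(1 − n/N)·s²/n.
f = 188/2187 = 0.08596251; Var(ȳ) = 0.91403749·246000/188 = 1196.0278.
Var(Ŷ) = 2187² · 1196.0278 = 5.7205639 × 10^9.
SE(Ŷ) = √(5.7205639 × 10^9) = 75634.

75634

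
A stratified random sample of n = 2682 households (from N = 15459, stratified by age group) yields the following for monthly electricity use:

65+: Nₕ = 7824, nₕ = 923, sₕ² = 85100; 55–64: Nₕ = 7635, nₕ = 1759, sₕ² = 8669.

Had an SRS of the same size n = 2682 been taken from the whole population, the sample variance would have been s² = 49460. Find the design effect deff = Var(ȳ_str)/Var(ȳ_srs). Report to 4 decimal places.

Var(ȳ_str) = Σ Wₕ²(1−fₕ)sₕ²/nₕ with Wₕ = Nₕ/15459:
  65+: (7824/15459)²·(1−923/7824)·85100/923 = 20.830799
  55–64: (7635/15459)²·(1−1759/7635)·8669/1759 = 0.92519057
  → Var(ȳ_str) = 21.75599.
Var(ȳ_srs) = (1 − 2682/15459)·49460/2682 = 15.242031.
deff = 21.75599 / 15.242031 = 1.4274.

1.4274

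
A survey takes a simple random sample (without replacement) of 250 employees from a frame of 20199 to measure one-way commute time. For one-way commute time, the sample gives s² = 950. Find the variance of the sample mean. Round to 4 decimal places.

Under SRS without replacement, Var(ȳ) = (1 − f)·s²/n with f = n/N = 250/20199 = 0.01237685.
Var(ȳ) = (1 − 0.01237685)·950/250 = 0.98762315·3.8 = 3.752968.

3.7530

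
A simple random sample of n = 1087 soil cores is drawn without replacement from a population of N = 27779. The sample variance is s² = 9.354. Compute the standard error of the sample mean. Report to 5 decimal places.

Under SRS without replacement, Var(ȳ) = (1 − f)·s²/n with f = n/N = 1087/27779 = 0.03913028.
Var(ȳ) = (1 − 0.03913028)·9.354/1087 = 0.96086972·0.0086053358 = 0.0082686066.
SE(ȳ) = √(0.0082686066) = 0.09093.

0.09093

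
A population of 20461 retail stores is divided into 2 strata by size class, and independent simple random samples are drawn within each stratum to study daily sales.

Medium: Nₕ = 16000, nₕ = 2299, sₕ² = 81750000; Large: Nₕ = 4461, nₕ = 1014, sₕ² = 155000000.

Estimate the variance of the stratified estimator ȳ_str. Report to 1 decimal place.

24234.0

Var(ȳ_str) = Σₕ Wₕ²(1 − fₕ)sₕ²/nₕ with Wₕ = Nₕ/N, N = 20461.
Medium: Wₕ = 0.78197547; term = 0.78197547²·(1 − 0.14368750)·81750000/2299 = 18619.471.
Large: Wₕ = 0.21802453; term = 0.21802453²·(1 − 0.22730330)·155000000/1014 = 5614.5317.
Sum = 24234.003.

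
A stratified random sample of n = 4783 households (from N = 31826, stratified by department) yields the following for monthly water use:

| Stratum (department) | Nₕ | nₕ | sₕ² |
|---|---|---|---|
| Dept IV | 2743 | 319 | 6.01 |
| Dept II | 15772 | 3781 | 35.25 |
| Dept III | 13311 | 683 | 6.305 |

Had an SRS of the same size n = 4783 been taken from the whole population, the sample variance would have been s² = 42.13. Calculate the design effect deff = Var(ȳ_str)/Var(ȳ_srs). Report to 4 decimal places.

Var(ȳ_str) = Σ Wₕ²(1−fₕ)sₕ²/nₕ with Wₕ = Nₕ/31826:
  Dept IV: (2743/31826)²·(1−319/2743)·6.01/319 = 1.2367391 × 10^-4
  Dept II: (15772/31826)²·(1−3781/15772)·35.25/3781 = 0.0017407263
  Dept III: (13311/31826)²·(1−683/13311)·6.305/683 = 0.0015319533
  → Var(ȳ_str) = 0.0033963535.
Var(ȳ_srs) = (1 − 4783/31826)·42.13/4783 = 0.0074845189.
deff = 0.0033963535 / 0.0074845189 = 0.4538.

0.4538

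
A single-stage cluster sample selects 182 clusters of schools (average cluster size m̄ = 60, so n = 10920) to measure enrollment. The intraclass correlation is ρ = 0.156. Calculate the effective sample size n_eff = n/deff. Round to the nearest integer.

deff = 1 + (60 − 1)·0.156 = 1 + 9.204 = 10.204.
n_eff = 10920 / 10.204 = 1070.

1070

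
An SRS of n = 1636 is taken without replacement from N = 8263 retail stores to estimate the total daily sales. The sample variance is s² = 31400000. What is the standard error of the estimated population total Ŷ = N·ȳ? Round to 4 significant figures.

1.025 × 10^6

Var(Ŷ) = N²·Var(ȳ) = N²·(1 − n/N)·s²/n.
f = 1636/8263 = 0.19799104; Var(ȳ) = 0.80200896·31400000/1636 = 15393.081.
Var(Ŷ) = 8263² · 15393.081 = 1.050996 × 10^12.
SE(Ŷ) = √(1.050996 × 10^12) = 1.025 × 10^6.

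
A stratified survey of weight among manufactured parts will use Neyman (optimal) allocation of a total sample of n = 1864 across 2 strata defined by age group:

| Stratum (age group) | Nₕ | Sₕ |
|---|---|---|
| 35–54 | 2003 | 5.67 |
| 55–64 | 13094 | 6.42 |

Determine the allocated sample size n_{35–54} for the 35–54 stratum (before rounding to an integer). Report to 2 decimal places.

Neyman allocation: nₕ = n·NₕSₕ / Σⱼ NⱼSⱼ.
Σ NⱼSⱼ = 2003·5.67 + 13094·6.42 = 95420.49.
n_{35–54} = 1864·2003·5.67 / 95420.49 = 221.85.

221.85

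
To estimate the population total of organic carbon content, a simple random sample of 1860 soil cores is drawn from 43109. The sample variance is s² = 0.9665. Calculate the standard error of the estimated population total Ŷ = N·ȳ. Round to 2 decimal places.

Var(Ŷ) = N²·Var(ȳ) = N²·(1 − n/N)·s²/n.
f = 1860/43109 = 0.04314644; Var(ȳ) = 0.95685356·0.9665/1860 = 4.9720374 × 10^-4.
Var(Ŷ) = 43109² · (4.9720374 × 10^-4) = 923996.41.
SE(Ŷ) = √(923996.41) = 961.25.

961.25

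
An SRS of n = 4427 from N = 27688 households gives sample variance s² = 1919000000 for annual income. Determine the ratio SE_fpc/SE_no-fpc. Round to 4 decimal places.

f = n/N = 4427/27688 = 0.15988876.
SE_no-fpc = √(s²/n) = 658.38924; SE_fpc = √((1−f)s²/n) = 603.46366.
Ratio = √(1−f) = 0.91657582.

0.9166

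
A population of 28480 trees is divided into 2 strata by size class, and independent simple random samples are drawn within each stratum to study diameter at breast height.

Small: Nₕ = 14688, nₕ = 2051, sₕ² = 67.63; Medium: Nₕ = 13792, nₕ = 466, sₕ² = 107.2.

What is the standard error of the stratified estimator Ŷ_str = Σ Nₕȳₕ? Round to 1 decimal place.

Var(Ŷ_str) = Σₕ Nₕ²(1 − fₕ)sₕ²/nₕ.
Small: 14688²·(1 − 2051/14688)·67.63/2051 = 6.120408 × 10^6.
Medium: 13792²·(1 − 466/13792)·107.2/466 = 4.2280092 × 10^7.
Sum = 4.84005 × 10^7.
SE = √(4.84005 × 10^7) = 6957.0.

6957.0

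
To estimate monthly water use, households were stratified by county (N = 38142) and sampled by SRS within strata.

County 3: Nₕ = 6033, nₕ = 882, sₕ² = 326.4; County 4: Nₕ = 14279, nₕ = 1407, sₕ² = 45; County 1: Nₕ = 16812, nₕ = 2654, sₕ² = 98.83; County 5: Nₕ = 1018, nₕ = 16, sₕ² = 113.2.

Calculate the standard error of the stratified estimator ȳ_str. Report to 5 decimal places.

0.15165

Var(ȳ_str) = Σₕ Wₕ²(1 − fₕ)sₕ²/nₕ with Wₕ = Nₕ/N, N = 38142.
County 3: Wₕ = 0.15817209; term = 0.15817209²·(1 − 0.14619592)·326.4/882 = 0.0079049571.
County 4: Wₕ = 0.37436422; term = 0.37436422²·(1 − 0.09853631)·45/1407 = 0.004040688.
County 1: Wₕ = 0.44077395; term = 0.44077395²·(1 − 0.15786343)·98.83/2654 = 0.0060925941.
County 5: Wₕ = 0.02668974; term = 0.02668974²·(1 − 0.01571709)·113.2/16 = 0.0049606093.
Sum = 0.022998849.
SE = √(0.022998849) = 0.15165.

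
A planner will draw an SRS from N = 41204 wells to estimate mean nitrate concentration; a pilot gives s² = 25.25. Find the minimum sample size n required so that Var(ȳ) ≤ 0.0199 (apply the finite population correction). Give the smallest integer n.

1231

Without fpc, n₀ = s²/D = 25.25/0.0199 = 1268.8442.
With fpc, (1 − n/N)·s²/n ≤ D requires n ≥ n₀/(1 + n₀/N) = 1268.8442/(1 + 1268.8442/41204) = 1230.9384.
Rounding up, n = 1231.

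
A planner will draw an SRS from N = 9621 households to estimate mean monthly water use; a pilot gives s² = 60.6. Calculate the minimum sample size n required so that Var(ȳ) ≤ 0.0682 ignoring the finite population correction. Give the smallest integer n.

Without fpc, n₀ = s²/D = 60.6/0.0682 = 888.5630.
Rounding up, n = 889.

889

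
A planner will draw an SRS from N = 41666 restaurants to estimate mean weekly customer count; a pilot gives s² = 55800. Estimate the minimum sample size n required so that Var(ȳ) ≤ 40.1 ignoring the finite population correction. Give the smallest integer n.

1392

Without fpc, n₀ = s²/D = 55800/40.1 = 1391.5212.
Rounding up, n = 1392.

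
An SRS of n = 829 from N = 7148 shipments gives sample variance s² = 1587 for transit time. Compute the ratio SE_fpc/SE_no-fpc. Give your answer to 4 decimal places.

f = n/N = 829/7148 = 0.11597650.
SE_no-fpc = √(s²/n) = 1.3836021; SE_fpc = √((1−f)s²/n) = 1.3008976.
Ratio = √(1−f) = 0.94022524.

0.9402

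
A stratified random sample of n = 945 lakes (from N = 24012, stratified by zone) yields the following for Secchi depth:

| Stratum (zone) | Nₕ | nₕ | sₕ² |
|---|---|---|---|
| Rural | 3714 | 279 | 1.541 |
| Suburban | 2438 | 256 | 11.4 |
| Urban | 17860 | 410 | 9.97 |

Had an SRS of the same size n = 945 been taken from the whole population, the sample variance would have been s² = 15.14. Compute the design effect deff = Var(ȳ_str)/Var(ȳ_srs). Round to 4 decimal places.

Var(ȳ_str) = Σ Wₕ²(1−fₕ)sₕ²/nₕ with Wₕ = Nₕ/24012:
  Rural: (3714/24012)²·(1−279/3714)·1.541/279 = 1.2221103 × 10^-4
  Suburban: (2438/24012)²·(1−256/2438)·11.4/256 = 4.1086265 × 10^-4
  Urban: (17860/24012)²·(1−410/17860)·9.97/410 = 0.01314412
  → Var(ȳ_str) = 0.013677194.
Var(ȳ_srs) = (1 − 945/24012)·15.14/945 = 0.015390646.
deff = 0.013677194 / 0.015390646 = 0.8887.

0.8887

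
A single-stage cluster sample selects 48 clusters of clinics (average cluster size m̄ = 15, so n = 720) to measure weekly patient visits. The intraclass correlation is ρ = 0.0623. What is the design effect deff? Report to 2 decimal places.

1.87

deff = 1 + (15 − 1)·0.0623 = 1 + 0.8722 = 1.8722.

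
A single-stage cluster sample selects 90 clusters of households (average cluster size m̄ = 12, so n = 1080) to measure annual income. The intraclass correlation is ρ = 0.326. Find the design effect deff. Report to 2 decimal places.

deff = 1 + (12 − 1)·0.326 = 1 + 3.586 = 4.586.

4.59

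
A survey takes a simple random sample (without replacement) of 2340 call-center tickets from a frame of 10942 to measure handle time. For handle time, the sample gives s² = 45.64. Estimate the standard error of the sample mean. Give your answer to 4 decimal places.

Under SRS without replacement, Var(ȳ) = (1 − f)·s²/n with f = n/N = 2340/10942 = 0.21385487.
Var(ȳ) = (1 − 0.21385487)·45.64/2340 = 0.78614513·0.019504274 = 0.01533319.
SE(ȳ) = √(0.01533319) = 0.1238.

0.1238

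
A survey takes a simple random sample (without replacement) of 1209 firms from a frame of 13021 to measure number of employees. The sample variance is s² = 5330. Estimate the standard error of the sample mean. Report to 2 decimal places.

2.00

Under SRS without replacement, Var(ȳ) = (1 − f)·s²/n with f = n/N = 1209/13021 = 0.09285001.
Var(ȳ) = (1 − 0.09285001)·5330/1209 = 0.90714999·4.4086022 = 3.9992634.
SE(ȳ) = √(3.9992634) = 2.00.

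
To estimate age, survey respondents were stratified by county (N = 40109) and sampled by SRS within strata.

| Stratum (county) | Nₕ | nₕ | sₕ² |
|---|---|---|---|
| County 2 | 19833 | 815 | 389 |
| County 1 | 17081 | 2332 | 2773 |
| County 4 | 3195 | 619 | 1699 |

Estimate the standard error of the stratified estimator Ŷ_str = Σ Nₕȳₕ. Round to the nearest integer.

22410

Var(Ŷ_str) = Σₕ Nₕ²(1 − fₕ)sₕ²/nₕ.
County 2: 19833²·(1 − 815/19833)·389/815 = 1.8003015 × 10^8.
County 1: 17081²·(1 − 2332/17081)·2773/2332 = 2.9956922 × 10^8.
County 4: 3195²·(1 − 619/3195)·1699/619 = 2.2590167 × 10^7.
Sum = 5.0218954 × 10^8.
SE = √(5.0218954 × 10^8) = 22410.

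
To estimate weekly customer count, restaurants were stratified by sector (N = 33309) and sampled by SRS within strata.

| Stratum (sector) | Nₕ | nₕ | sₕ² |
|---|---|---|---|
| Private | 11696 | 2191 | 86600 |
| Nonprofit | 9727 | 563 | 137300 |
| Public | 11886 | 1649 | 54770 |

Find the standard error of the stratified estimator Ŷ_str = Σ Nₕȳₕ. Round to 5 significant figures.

173710

Var(Ŷ_str) = Σₕ Nₕ²(1 − fₕ)sₕ²/nₕ.
Private: 11696²·(1 − 2191/11696)·86600/2191 = 4.39405 × 10^9.
Nonprofit: 9727²·(1 − 563/9727)·137300/563 = 2.1738328 × 10^10.
Public: 11886²·(1 − 1649/11886)·54770/1649 = 4.0413877 × 10^9.
Sum = 3.0173766 × 10^10.
SE = √(3.0173766 × 10^10) = 173710.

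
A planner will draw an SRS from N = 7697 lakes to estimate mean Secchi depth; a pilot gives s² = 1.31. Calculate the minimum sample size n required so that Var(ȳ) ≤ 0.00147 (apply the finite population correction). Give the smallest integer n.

799

Without fpc, n₀ = s²/D = 1.31/0.00147 = 891.1565.
With fpc, (1 − n/N)·s²/n ≤ D requires n ≥ n₀/(1 + n₀/N) = 891.1565/(1 + 891.1565/7697) = 798.6850.
Rounding up, n = 799.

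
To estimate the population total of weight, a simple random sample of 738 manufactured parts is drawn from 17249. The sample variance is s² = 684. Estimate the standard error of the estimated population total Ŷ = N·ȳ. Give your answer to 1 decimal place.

Var(Ŷ) = N²·Var(ȳ) = N²·(1 − n/N)·s²/n.
f = 738/17249 = 0.04278509; Var(ȳ) = 0.95721491·684/738 = 0.8871748.
Var(Ŷ) = 17249² · 0.8871748 = 2.6395934 × 10^8.
SE(Ŷ) = √(2.6395934 × 10^8) = 16246.8.

16246.8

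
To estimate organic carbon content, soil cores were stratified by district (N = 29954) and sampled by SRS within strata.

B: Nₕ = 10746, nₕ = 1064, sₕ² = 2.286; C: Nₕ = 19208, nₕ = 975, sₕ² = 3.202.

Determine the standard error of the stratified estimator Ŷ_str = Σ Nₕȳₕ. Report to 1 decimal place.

1172.0

Var(Ŷ_str) = Σₕ Nₕ²(1 − fₕ)sₕ²/nₕ.
B: 10746²·(1 − 1064/10746)·2.286/1064 = 223535.5.
C: 19208²·(1 − 975/19208)·3.202/975 = 1.1501566 × 10^6.
Sum = 1.3736921 × 10^6.
SE = √(1.3736921 × 10^6) = 1172.0.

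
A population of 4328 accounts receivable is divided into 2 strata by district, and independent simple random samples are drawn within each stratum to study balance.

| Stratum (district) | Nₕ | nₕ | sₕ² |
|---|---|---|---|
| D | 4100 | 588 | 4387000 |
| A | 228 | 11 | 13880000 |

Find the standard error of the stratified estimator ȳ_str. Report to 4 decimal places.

95.2267

Var(ȳ_str) = Σₕ Wₕ²(1 − fₕ)sₕ²/nₕ with Wₕ = Nₕ/N, N = 4328.
D: Wₕ = 0.94731978; term = 0.94731978²·(1 − 0.14341463)·4387000/588 = 5735.274.
A: Wₕ = 0.05268022; term = 0.05268022²·(1 − 0.04824561)·13880000/11 = 3332.8584.
Sum = 9068.1324.
SE = √(9068.1324) = 95.2267.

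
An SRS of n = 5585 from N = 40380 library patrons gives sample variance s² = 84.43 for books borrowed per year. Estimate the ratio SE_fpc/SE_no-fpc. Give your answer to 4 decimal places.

0.9283

f = n/N = 5585/40380 = 0.13831105.
SE_no-fpc = √(s²/n) = 0.12295234; SE_fpc = √((1−f)s²/n) = 0.11413322.
Ratio = √(1−f) = 0.92827203.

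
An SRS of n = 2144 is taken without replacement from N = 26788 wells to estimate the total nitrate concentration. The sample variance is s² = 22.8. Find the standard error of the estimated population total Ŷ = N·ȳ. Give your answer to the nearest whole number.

2650

Var(Ŷ) = N²·Var(ȳ) = N²·(1 − n/N)·s²/n.
f = 2144/26788 = 0.08003584; Var(ȳ) = 0.91996416·22.8/2144 = 0.009783201.
Var(Ŷ) = 26788² · 0.009783201 = 7.0203951 × 10^6.
SE(Ŷ) = √(7.0203951 × 10^6) = 2650.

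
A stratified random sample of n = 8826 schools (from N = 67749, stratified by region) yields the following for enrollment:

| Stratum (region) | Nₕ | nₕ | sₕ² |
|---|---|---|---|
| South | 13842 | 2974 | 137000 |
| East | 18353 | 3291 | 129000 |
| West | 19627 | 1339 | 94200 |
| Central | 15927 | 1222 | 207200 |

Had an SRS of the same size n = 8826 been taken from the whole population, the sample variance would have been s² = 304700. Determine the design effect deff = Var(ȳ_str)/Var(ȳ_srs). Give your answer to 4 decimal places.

Var(ȳ_str) = Σ Wₕ²(1−fₕ)sₕ²/nₕ with Wₕ = Nₕ/67749:
  South: (13842/67749)²·(1−2974/13842)·137000/2974 = 1.50981
  East: (18353/67749)²·(1−3291/18353)·129000/3291 = 2.3607269
  West: (19627/67749)²·(1−1339/19627)·94200/1339 = 5.5015452
  Central: (15927/67749)²·(1−1222/15927)·207200/1222 = 8.6519057
  → Var(ȳ_str) = 18.023988.
Var(ȳ_srs) = (1 − 8826/67749)·304700/8826 = 30.025517.
deff = 18.023988 / 30.025517 = 0.6003.

0.6003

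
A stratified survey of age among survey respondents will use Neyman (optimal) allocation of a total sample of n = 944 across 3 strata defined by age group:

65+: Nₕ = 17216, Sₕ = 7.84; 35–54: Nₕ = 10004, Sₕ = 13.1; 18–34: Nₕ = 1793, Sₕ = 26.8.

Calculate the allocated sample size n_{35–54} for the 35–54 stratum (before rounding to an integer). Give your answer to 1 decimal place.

393.9

Neyman allocation: nₕ = n·NₕSₕ / Σⱼ NⱼSⱼ.
Σ NⱼSⱼ = 17216·7.84 + 10004·13.1 + 1793·26.8 = 314078.24.
n_{35–54} = 944·10004·13.1 / 314078.24 = 393.9.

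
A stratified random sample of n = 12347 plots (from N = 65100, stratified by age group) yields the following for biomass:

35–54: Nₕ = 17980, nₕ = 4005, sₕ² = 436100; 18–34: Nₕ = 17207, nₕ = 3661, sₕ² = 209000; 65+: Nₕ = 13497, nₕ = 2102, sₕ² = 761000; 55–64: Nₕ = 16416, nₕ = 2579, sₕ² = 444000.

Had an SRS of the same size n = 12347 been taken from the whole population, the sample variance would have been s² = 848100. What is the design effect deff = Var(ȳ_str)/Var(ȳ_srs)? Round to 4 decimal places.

0.5742

Var(ȳ_str) = Σ Wₕ²(1−fₕ)sₕ²/nₕ with Wₕ = Nₕ/65100:
  35–54: (17980/65100)²·(1−4005/17980)·436100/4005 = 6.4559936
  18–34: (17207/65100)²·(1−3661/17207)·209000/3661 = 3.1397915
  65+: (13497/65100)²·(1−2102/13497)·761000/2102 = 13.138372
  55–64: (16416/65100)²·(1−2579/16416)·444000/2579 = 9.2273912
  → Var(ȳ_str) = 31.961548.
Var(ȳ_srs) = (1 − 12347/65100)·848100/12347 = 55.661101.
deff = 31.961548 / 55.661101 = 0.5742.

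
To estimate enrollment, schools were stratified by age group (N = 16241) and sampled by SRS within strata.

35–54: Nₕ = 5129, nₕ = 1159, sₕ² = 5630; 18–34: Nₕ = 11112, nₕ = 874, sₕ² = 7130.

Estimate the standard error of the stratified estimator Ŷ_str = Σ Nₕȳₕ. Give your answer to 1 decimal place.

32046.7

Var(Ŷ_str) = Σₕ Nₕ²(1 − fₕ)sₕ²/nₕ.
35–54: 5129²·(1 − 1159/5129)·5630/1159 = 9.8911814 × 10^7.
18–34: 11112²·(1 − 874/11112)·7130/874 = 9.2808009 × 10^8.
Sum = 1.0269919 × 10^9.
SE = √(1.0269919 × 10^9) = 32046.7.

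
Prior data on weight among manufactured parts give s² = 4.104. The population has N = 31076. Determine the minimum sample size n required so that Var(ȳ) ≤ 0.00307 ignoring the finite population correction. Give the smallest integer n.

Without fpc, n₀ = s²/D = 4.104/0.00307 = 1336.8078.
Rounding up, n = 1337.

1337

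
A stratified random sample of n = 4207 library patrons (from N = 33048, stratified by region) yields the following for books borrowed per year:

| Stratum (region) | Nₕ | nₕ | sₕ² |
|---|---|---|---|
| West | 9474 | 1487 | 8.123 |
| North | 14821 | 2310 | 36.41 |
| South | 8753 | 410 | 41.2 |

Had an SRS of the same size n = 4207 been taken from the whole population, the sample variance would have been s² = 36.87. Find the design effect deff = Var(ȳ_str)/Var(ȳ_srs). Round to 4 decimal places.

Var(ȳ_str) = Σ Wₕ²(1−fₕ)sₕ²/nₕ with Wₕ = Nₕ/33048:
  West: (9474/33048)²·(1−1487/9474)·8.123/1487 = 3.7847063 × 10^-4
  North: (14821/33048)²·(1−2310/14821)·36.41/2310 = 0.0026760108
  South: (8753/33048)²·(1−410/8753)·41.2/410 = 0.0067189617
  → Var(ȳ_str) = 0.0097734431.
Var(ȳ_srs) = (1 − 4207/33048)·36.87/4207 = 0.0076483149.
deff = 0.0097734431 / 0.0076483149 = 1.2779.

1.2779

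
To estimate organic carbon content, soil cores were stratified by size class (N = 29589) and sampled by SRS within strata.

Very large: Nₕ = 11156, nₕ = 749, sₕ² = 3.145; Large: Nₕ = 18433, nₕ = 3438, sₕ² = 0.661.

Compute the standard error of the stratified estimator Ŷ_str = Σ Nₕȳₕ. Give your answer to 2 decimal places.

735.28

Var(Ŷ_str) = Σₕ Nₕ²(1 − fₕ)sₕ²/nₕ.
Very large: 11156²·(1 − 749/11156)·3.145/749 = 487498.06.
Large: 18433²·(1 − 3438/18433)·0.661/3438 = 53142.023.
Sum = 540640.08.
SE = √(540640.08) = 735.28.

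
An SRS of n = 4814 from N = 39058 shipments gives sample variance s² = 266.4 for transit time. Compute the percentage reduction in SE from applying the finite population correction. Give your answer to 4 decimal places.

f = n/N = 4814/39058 = 0.12325260.
SE_no-fpc = √(s²/n) = 0.23524157; SE_fpc = √((1−f)s²/n) = 0.22026795.
Ratio = √(1−f) = 0.93634791. Reduction = 100·(1 − 0.93634791) = 6.3652%.

6.3652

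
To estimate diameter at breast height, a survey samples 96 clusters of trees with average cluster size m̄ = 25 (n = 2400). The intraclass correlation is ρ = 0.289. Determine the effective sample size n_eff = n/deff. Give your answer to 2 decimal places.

deff = 1 + (25 − 1)·0.289 = 1 + 6.936 = 7.936.
n_eff = 2400 / 7.936 = 302.42.

302.42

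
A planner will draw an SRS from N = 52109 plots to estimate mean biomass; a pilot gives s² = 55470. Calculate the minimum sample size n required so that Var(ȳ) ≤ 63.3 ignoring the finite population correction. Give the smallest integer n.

Without fpc, n₀ = s²/D = 55470/63.3 = 876.3033.
Rounding up, n = 877.

877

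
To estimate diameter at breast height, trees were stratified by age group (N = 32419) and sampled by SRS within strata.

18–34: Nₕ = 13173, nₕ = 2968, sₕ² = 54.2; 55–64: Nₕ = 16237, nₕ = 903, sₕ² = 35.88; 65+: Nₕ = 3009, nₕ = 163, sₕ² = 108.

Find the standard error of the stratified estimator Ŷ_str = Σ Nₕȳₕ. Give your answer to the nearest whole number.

4245

Var(Ŷ_str) = Σₕ Nₕ²(1 − fₕ)sₕ²/nₕ.
18–34: 13173²·(1 − 2968/13173)·54.2/2968 = 2.454896 × 10^6.
55–64: 16237²·(1 − 903/16237)·35.88/903 = 9.8929527 × 10^6.
65+: 3009²·(1 − 163/3009)·108/163 = 5.674051 × 10^6.
Sum = 1.80219 × 10^7.
SE = √(1.80219 × 10^7) = 4245.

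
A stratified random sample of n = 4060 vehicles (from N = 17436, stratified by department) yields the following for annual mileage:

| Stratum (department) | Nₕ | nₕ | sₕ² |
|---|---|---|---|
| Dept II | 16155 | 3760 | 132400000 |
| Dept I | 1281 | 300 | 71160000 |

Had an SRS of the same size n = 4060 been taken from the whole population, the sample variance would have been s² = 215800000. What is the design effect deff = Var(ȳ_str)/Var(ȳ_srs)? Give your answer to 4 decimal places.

0.5928

Var(ȳ_str) = Σ Wₕ²(1−fₕ)sₕ²/nₕ with Wₕ = Nₕ/17436:
  Dept II: (16155/17436)²·(1−3760/16155)·132400000/3760 = 23193.159
  Dept I: (1281/17436)²·(1−300/1281)·71160000/300 = 980.48082
  → Var(ȳ_str) = 24173.64.
Var(ȳ_srs) = (1 − 4060/17436)·215800000/4060 = 40776.017.
deff = 24173.64 / 40776.017 = 0.5928.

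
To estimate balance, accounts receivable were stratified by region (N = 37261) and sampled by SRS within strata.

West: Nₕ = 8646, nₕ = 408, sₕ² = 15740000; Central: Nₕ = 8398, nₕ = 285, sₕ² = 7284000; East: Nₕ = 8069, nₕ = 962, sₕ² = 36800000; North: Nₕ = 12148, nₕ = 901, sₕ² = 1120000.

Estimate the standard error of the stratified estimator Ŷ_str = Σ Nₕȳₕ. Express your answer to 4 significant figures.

Var(Ŷ_str) = Σₕ Nₕ²(1 − fₕ)sₕ²/nₕ.
West: 8646²·(1 − 408/8646)·15740000/408 = 2.7477776 × 10^12.
Central: 8398²·(1 − 285/8398)·7284000/285 = 1.7413354 × 10^12.
East: 8069²·(1 − 962/8069)·36800000/962 = 2.1937078 × 10^12.
North: 12148²·(1 − 901/12148)·1120000/901 = 1.6983794 × 10^11.
Sum = 6.8526587 × 10^12.
SE = √(6.8526587 × 10^12) = 2.618 × 10^6.

2.618 × 10^6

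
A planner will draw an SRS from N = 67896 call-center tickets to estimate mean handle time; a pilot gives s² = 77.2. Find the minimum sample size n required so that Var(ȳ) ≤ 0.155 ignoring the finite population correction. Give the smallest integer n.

Without fpc, n₀ = s²/D = 77.2/0.155 = 498.0645.
Rounding up, n = 499.

499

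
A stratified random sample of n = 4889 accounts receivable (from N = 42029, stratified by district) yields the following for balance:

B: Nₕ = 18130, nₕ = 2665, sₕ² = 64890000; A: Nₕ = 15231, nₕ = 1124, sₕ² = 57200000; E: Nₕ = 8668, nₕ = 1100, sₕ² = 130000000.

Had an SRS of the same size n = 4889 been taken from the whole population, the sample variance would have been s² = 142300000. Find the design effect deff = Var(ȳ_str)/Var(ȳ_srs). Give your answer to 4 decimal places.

0.5616

Var(ȳ_str) = Σ Wₕ²(1−fₕ)sₕ²/nₕ with Wₕ = Nₕ/42029:
  B: (18130/42029)²·(1−2665/18130)·64890000/2665 = 3864.828
  A: (15231/42029)²·(1−1124/15231)·57200000/1124 = 6190.0576
  E: (8668/42029)²·(1−1100/8668)·130000000/1100 = 4388.8686
  → Var(ȳ_str) = 14443.754.
Var(ȳ_srs) = (1 − 4889/42029)·142300000/4889 = 25720.399.
deff = 14443.754 / 25720.399 = 0.5616.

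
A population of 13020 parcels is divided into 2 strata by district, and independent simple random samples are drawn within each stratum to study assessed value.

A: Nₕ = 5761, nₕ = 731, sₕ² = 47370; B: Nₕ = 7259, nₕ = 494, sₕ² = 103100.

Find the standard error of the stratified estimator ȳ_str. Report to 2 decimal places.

8.46

Var(ȳ_str) = Σₕ Wₕ²(1 − fₕ)sₕ²/nₕ with Wₕ = Nₕ/N, N = 13020.
A: Wₕ = 0.44247312; term = 0.44247312²·(1 − 0.12688769)·47370/731 = 11.077198.
B: Wₕ = 0.55752688; term = 0.55752688²·(1 − 0.06805345)·103100/494 = 60.458079.
Sum = 71.535277.
SE = √(71.535277) = 8.46.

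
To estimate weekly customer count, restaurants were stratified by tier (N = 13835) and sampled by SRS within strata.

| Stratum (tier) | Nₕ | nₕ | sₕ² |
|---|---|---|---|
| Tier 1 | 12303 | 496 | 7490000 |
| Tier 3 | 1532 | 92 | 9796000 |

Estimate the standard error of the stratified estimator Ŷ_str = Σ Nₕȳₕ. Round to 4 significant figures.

Var(Ŷ_str) = Σₕ Nₕ²(1 − fₕ)sₕ²/nₕ.
Tier 1: 12303²·(1 − 496/12303)·7490000/496 = 2.1935661 × 10^12.
Tier 3: 1532²·(1 − 92/1532)·9796000/92 = 2.3489956 × 10^11.
Sum = 2.4284657 × 10^12.
SE = √(2.4284657 × 10^12) = 1.558 × 10^6.

1.558 × 10^6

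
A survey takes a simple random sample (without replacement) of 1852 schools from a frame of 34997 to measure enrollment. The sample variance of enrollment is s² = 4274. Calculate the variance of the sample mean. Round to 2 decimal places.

Under SRS without replacement, Var(ȳ) = (1 − f)·s²/n with f = n/N = 1852/34997 = 0.05291882.
Var(ȳ) = (1 − 0.05291882)·4274/1852 = 0.94708118·2.3077754 = 2.1856506.

2.19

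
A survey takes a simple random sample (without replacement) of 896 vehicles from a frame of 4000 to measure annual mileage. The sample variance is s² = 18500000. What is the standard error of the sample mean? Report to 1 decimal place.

126.6

Under SRS without replacement, Var(ȳ) = (1 − f)·s²/n with f = n/N = 896/4000 = 0.22400000.
Var(ȳ) = (1 − 0.22400000)·18500000/896 = 0.77600000·20647.321 = 16022.321.
SE(ȳ) = √(16022.321) = 126.6.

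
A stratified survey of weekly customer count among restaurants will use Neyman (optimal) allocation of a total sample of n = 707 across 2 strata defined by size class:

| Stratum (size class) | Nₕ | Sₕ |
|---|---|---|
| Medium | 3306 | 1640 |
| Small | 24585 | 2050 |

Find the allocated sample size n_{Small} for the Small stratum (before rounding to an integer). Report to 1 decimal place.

Neyman allocation: nₕ = n·NₕSₕ / Σⱼ NⱼSⱼ.
Σ NⱼSⱼ = 3306·1640 + 24585·2050 = 5.582109 × 10^7.
n_{Small} = 707·24585·2050 / (5.582109 × 10^7) = 638.3.

638.3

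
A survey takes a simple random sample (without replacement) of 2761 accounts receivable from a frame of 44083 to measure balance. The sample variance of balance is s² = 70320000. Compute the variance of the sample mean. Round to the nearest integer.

23874

Under SRS without replacement, Var(ȳ) = (1 − f)·s²/n with f = n/N = 2761/44083 = 0.06263185.
Var(ȳ) = (1 − 0.06263185)·70320000/2761 = 0.93736815·25469.033 = 23873.86.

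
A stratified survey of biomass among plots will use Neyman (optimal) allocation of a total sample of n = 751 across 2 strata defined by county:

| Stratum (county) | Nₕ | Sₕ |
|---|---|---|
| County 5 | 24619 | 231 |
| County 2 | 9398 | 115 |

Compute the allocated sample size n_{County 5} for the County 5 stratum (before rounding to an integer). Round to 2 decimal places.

Neyman allocation: nₕ = n·NₕSₕ / Σⱼ NⱼSⱼ.
Σ NⱼSⱼ = 24619·231 + 9398·115 = 6.767759 × 10^6.
n_{County 5} = 751·24619·231 / (6.767759 × 10^6) = 631.07.

631.07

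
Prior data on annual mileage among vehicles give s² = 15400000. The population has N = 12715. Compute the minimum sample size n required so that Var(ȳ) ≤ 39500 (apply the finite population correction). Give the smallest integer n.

Without fpc, n₀ = s²/D = 15400000/39500 = 389.8734.
With fpc, (1 − n/N)·s²/n ≤ D requires n ≥ n₀/(1 + n₀/N) = 389.8734/(1 + 389.8734/12715) = 378.2746.
Rounding up, n = 379.

379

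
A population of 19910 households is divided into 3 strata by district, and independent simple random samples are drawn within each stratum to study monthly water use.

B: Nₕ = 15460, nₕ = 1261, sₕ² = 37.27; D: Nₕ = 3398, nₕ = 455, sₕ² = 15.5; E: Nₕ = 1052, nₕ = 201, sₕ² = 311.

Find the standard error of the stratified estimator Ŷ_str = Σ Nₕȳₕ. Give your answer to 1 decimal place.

2866.0

Var(Ŷ_str) = Σₕ Nₕ²(1 − fₕ)sₕ²/nₕ.
B: 15460²·(1 − 1261/15460)·37.27/1261 = 6.4880107 × 10^6.
D: 3398²·(1 − 455/3398)·15.5/455 = 340670.04.
E: 1052²·(1 − 201/1052)·311/201 = 1.3851909 × 10^6.
Sum = 8.2138716 × 10^6.
SE = √(8.2138716 × 10^6) = 2866.0.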